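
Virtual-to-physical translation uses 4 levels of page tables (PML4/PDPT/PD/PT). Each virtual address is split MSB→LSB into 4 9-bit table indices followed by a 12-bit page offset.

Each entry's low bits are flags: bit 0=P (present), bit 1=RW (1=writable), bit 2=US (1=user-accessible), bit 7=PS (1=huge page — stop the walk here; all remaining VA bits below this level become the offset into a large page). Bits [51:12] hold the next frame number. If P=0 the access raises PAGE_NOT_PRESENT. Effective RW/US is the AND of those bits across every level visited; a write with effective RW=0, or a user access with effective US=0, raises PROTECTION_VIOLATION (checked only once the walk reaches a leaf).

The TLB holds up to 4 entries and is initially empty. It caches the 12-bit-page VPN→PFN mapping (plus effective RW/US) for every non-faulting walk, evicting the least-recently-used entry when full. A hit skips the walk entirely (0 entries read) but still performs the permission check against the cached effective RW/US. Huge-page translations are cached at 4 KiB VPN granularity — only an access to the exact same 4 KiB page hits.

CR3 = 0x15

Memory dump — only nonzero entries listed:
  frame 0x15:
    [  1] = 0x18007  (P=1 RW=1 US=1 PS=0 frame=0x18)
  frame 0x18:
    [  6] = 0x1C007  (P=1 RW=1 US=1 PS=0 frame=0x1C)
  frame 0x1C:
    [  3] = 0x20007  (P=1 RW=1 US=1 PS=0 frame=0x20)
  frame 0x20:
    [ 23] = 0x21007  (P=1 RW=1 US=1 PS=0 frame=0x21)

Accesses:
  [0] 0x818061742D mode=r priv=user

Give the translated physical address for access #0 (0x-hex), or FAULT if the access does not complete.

Trace:
#0 VA=0x818061742D (r,user):
  lvl0: tbl 0x15, slot 1 ⇒ 0x18007 (P1/RW1/US1/PS0)
  lvl1: tbl 0x18, slot 6 ⇒ 0x1C007 (P1/RW1/US1/PS0)
  lvl2: tbl 0x1C, slot 3 ⇒ 0x20007 (P1/RW1/US1/PS0)
  lvl3: tbl 0x20, slot 23 ⇒ 0x21007 (P1/RW1/US1/PS0)
  ✓ 0x2142D  — 4 lookups

Access #0 PA: 0x2142D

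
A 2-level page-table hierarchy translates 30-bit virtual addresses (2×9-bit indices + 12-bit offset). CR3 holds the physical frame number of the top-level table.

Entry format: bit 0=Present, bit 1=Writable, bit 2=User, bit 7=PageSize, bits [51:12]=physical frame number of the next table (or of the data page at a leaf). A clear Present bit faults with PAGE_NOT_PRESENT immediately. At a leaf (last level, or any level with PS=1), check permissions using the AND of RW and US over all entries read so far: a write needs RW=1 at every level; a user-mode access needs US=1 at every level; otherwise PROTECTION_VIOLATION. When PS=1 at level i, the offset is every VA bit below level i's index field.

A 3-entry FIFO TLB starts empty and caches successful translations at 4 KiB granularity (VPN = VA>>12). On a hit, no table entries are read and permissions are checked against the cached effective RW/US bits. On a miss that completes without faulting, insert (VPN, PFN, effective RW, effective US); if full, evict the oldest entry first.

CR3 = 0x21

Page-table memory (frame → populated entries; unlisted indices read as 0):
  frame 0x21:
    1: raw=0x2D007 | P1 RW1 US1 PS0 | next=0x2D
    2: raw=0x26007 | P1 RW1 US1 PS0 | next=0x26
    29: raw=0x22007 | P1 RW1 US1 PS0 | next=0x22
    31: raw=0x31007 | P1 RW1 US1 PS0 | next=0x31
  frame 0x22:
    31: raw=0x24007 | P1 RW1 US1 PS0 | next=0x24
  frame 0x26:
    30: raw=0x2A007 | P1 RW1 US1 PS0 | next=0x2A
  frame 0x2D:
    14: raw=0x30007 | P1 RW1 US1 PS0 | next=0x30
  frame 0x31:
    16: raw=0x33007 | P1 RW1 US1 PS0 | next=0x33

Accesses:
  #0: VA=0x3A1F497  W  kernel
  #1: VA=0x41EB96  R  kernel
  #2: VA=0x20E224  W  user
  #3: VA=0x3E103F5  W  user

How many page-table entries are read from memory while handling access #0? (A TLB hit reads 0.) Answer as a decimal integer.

Trace:
#0 VA=0x3A1F497 (w,kernel):
  [0] read 0x21 idx=29: raw=0x22007 flags P=1 W=1 U=1 S=0
  [1] read 0x22 idx=31: raw=0x24007 flags P=1 W=1 U=1 S=0
  ✓ 0x24497  — 2 lookups
#1 VA=0x41EB96 (r,kernel):
  [0] read 0x21 idx=2: raw=0x26007 flags P=1 W=1 U=1 S=0
  [1] read 0x26 idx=30: raw=0x2A007 flags P=1 W=1 U=1 S=0
  ✓ 0x2AB96  — 2 lookups
#2 VA=0x20E224 (w,user):
  [0] read 0x21 idx=1: raw=0x2D007 flags P=1 W=1 U=1 S=0
  [1] read 0x2D idx=14: raw=0x30007 flags P=1 W=1 U=1 S=0
  ✓ 0x30224  — 2 lookups
#3 VA=0x3E103F5 (w,user):
  [0] read 0x21 idx=31: raw=0x31007 flags P=1 W=1 U=1 S=0
  [1] read 0x31 idx=16: raw=0x33007 flags P=1 W=1 U=1 S=0
  ✓ 0x333F5  — 2 lookups

Entries read for #0: 2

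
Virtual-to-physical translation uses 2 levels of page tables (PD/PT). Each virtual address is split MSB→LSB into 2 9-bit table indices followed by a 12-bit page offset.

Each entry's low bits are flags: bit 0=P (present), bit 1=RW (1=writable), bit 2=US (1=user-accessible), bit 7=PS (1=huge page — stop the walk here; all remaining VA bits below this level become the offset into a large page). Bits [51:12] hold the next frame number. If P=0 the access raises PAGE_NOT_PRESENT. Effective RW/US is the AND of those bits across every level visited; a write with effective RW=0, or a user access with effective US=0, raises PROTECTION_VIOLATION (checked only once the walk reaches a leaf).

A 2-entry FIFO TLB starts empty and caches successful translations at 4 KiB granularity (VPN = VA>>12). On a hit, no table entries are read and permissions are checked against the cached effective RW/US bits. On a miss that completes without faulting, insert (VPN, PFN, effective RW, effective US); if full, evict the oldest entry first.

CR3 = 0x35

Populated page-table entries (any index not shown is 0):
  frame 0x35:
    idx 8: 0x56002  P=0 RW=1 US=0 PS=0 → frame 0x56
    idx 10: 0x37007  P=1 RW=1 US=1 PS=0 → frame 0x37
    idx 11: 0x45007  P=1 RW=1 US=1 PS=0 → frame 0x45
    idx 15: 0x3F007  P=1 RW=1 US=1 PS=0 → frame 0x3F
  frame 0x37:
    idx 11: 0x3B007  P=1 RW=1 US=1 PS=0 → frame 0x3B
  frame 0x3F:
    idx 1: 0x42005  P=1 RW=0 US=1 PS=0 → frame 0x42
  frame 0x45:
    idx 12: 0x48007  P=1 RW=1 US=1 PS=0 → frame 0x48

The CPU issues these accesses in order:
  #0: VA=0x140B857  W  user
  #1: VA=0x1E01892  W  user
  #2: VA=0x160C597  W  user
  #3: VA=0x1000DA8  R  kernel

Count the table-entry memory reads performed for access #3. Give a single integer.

Per-access translation:
#0 VA=0x140B857 (w,user):
  L0 @0x35[10] → 0x37007  P=1,RW=1,US=1,PS=0
  L1 @0x37[11] → 0x3B007  P=1,RW=1,US=1,PS=0
  ⇒ phys 0x3B857  [2 reads]
#1 VA=0x1E01892 (w,user):
  L0 @0x35[15] → 0x3F007  P=1,RW=1,US=1,PS=0
  L1 @0x3F[1] → 0x42005  P=1,RW=0,US=1,PS=0
  ✗ PROTECTION_VIOLATION  [2 reads]
#2 VA=0x160C597 (w,user):
  L0 @0x35[11] → 0x45007  P=1,RW=1,US=1,PS=0
  L1 @0x45[12] → 0x48007  P=1,RW=1,US=1,PS=0
  ⇒ phys 0x48597  [2 reads]
#3 VA=0x1000DA8 (r,kernel):
  L0 @0x35[8] → 0x56002  P=0,RW=1,US=0,PS=0
  ✗ PAGE_NOT_PRESENT  [1 reads]

Entries read for #3: 1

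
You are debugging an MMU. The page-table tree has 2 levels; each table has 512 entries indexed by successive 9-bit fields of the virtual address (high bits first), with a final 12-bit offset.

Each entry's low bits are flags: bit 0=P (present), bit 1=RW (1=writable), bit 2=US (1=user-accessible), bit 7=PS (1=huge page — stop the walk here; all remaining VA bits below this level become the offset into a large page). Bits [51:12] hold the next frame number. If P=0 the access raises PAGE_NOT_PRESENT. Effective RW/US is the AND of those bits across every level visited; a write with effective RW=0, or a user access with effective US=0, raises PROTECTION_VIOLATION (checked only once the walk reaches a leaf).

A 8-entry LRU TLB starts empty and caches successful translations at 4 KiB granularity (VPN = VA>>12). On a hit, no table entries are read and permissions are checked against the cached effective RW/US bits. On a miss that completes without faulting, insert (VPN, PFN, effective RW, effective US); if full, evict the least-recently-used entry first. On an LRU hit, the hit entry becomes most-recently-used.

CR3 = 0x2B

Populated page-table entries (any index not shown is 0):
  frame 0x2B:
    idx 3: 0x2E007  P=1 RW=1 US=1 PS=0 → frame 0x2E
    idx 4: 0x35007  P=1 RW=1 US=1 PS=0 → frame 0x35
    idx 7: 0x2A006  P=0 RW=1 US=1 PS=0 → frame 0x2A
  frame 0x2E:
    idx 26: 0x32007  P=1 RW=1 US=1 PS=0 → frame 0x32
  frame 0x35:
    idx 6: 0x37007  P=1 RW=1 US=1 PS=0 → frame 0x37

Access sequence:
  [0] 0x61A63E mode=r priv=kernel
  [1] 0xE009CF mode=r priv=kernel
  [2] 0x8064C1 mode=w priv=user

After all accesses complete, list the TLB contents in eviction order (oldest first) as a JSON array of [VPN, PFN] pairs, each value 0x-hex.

Trace:
#0 VA=0x61A63E (r,kernel):
  [0] read 0x2B idx=3: raw=0x2E007 flags P=1 W=1 U=1 S=0
  [1] read 0x2E idx=26: raw=0x32007 flags P=1 W=1 U=1 S=0
  ✓ 0x3263E  — 2 lookups
#1 VA=0xE009CF (r,kernel):
  [0] read 0x2B idx=7: raw=0x2A006 flags P=0 W=1 U=1 S=0
  → PAGE_NOT_PRESENT  (1 entries read)
#2 VA=0x8064C1 (w,user):
  [0] read 0x2B idx=4: raw=0x35007 flags P=1 W=1 U=1 S=0
  [1] read 0x35 idx=6: raw=0x37007 flags P=1 W=1 U=1 S=0
  ✓ 0x374C1  — 2 lookups

TLB: [["0x61A", "0x32"], ["0x806", "0x37"]]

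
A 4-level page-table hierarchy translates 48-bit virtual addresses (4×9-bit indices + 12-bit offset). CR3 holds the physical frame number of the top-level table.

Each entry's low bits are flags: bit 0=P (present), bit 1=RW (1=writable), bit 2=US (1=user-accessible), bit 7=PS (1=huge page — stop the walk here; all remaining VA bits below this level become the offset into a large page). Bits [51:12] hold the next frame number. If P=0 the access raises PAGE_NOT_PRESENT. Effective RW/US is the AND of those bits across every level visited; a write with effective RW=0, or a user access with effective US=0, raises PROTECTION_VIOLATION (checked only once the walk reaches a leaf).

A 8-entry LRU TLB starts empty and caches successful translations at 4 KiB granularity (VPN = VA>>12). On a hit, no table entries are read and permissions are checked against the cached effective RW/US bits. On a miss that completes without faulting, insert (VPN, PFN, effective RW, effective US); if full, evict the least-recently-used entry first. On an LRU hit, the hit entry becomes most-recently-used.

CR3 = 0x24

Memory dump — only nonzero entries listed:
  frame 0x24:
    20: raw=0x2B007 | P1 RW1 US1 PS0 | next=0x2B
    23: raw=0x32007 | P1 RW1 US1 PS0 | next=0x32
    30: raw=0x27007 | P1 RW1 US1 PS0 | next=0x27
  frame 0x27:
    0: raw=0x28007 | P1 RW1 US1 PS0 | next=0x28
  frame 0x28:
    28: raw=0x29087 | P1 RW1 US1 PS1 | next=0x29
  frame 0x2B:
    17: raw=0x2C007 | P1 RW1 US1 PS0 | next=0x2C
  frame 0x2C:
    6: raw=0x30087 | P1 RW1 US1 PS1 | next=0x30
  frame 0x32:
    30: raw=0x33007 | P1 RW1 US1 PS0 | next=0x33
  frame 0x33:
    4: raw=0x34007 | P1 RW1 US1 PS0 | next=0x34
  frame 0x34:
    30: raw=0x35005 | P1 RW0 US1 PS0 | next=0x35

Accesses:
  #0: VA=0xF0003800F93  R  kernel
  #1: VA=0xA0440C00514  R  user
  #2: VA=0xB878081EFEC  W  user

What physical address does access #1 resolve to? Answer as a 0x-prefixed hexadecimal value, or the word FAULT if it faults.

Per-access translation:
#0 VA=0xF0003800F93 (r,kernel):
  [0] read 0x24 idx=30: raw=0x27007 flags P=1 W=1 U=1 S=0
  [1] read 0x27 idx=0: raw=0x28007 flags P=1 W=1 U=1 S=0
  [2] read 0x28 idx=28: raw=0x29087 flags P=1 W=1 U=1 S=1
  ⇒ phys 0x29F93 (huge @L2)  [3 reads]
#1 VA=0xA0440C00514 (r,user):
  [0] read 0x24 idx=20: raw=0x2B007 flags P=1 W=1 U=1 S=0
  [1] read 0x2B idx=17: raw=0x2C007 flags P=1 W=1 U=1 S=0
  [2] read 0x2C idx=6: raw=0x30087 flags P=1 W=1 U=1 S=1
  ⇒ phys 0x30514 (huge @L2)  [3 reads]
#2 VA=0xB878081EFEC (w,user):
  [0] read 0x24 idx=23: raw=0x32007 flags P=1 W=1 U=1 S=0
  [1] read 0x32 idx=30: raw=0x33007 flags P=1 W=1 U=1 S=0
  [2] read 0x33 idx=4: raw=0x34007 flags P=1 W=1 U=1 S=0
  [3] read 0x34 idx=30: raw=0x35005 flags P=1 W=0 U=1 S=0
  ✗ PROTECTION_VIOLATION  [4 reads]

Access #1 PA: 0x30514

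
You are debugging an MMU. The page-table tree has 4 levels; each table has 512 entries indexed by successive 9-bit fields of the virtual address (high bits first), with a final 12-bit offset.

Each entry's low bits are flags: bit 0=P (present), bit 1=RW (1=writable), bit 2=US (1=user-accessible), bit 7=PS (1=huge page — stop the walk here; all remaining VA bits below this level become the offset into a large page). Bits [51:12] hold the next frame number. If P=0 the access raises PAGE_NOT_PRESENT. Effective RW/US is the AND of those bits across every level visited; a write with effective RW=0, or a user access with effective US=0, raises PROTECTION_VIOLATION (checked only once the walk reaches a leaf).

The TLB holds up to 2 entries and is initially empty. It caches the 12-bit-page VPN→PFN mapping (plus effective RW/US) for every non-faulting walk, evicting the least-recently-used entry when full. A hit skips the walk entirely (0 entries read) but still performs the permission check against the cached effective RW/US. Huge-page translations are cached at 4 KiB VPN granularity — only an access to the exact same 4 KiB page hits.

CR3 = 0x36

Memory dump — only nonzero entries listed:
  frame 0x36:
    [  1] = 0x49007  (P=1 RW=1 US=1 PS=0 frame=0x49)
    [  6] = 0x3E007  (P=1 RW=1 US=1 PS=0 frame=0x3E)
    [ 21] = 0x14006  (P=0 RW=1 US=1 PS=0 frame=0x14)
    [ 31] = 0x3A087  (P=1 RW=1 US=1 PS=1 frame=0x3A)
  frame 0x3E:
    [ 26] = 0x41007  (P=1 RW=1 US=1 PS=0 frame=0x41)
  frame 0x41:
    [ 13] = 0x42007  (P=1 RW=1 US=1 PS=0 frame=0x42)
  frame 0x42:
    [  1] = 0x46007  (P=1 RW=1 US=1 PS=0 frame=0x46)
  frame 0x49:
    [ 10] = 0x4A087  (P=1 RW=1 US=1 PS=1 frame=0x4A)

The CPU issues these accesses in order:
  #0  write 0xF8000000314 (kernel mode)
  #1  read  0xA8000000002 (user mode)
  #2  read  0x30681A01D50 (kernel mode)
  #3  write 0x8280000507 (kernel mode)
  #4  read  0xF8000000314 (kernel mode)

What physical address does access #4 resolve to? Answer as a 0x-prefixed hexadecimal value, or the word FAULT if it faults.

Per-access translation:
#0 VA=0xF8000000314 (w,kernel):
  [0] read 0x36 idx=31: raw=0x3A087 flags P=1 W=1 U=1 S=1
  ⇒ phys 0x3A314 (huge @L0)  [1 reads]
#1 VA=0xA8000000002 (r,user):
  [0] read 0x36 idx=21: raw=0x14006 flags P=0 W=1 U=1 S=0
  ⇒ fault: PAGE_NOT_PRESENT  — 1 lookups
#2 VA=0x30681A01D50 (r,kernel):
  [0] read 0x36 idx=6: raw=0x3E007 flags P=1 W=1 U=1 S=0
  [1] read 0x3E idx=26: raw=0x41007 flags P=1 W=1 U=1 S=0
  [2] read 0x41 idx=13: raw=0x42007 flags P=1 W=1 U=1 S=0
  [3] read 0x42 idx=1: raw=0x46007 flags P=1 W=1 U=1 S=0
  ⇒ phys 0x46D50  [4 reads]
#3 VA=0x8280000507 (w,kernel):
  [0] read 0x36 idx=1: raw=0x49007 flags P=1 W=1 U=1 S=0
  [1] read 0x49 idx=10: raw=0x4A087 flags P=1 W=1 U=1 S=1
  ⇒ phys 0x4A507 (huge @L1)  [2 reads]
#4 VA=0xF8000000314 (r,kernel):
  [0] read 0x36 idx=31: raw=0x3A087 flags P=1 W=1 U=1 S=1
  ⇒ phys 0x3A314 (huge @L0)  [1 reads]

Access #4 PA: 0x3A314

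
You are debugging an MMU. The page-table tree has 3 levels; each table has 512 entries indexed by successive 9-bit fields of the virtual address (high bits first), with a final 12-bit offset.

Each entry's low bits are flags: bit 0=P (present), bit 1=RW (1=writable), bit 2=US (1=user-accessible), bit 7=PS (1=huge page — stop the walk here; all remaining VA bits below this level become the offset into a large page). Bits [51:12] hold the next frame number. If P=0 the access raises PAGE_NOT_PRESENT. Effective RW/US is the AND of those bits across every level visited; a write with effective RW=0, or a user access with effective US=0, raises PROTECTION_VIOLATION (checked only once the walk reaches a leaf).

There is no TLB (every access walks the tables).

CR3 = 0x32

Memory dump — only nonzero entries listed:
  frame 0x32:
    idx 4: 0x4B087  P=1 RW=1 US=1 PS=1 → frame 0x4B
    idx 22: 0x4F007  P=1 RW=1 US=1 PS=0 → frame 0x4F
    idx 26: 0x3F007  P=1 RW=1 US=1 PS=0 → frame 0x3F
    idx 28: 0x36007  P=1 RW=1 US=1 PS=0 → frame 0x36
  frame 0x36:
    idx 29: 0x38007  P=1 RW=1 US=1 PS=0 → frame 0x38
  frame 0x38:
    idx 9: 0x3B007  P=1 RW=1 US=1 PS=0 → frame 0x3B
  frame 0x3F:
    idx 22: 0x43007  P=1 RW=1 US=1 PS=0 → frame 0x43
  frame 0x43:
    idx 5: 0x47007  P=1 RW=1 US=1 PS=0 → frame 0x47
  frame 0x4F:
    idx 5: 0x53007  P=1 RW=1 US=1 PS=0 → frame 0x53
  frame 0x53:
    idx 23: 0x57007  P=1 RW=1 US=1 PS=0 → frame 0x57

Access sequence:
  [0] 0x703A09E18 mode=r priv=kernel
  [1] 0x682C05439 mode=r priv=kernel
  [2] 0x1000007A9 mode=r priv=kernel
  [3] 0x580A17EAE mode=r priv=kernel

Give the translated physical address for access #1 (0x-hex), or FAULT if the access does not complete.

Trace:
#0 VA=0x703A09E18 (r,kernel):
  [0] read 0x32 idx=28: raw=0x36007 flags P=1 W=1 U=1 S=0
  [1] read 0x36 idx=29: raw=0x38007 flags P=1 W=1 U=1 S=0
  [2] read 0x38 idx=9: raw=0x3B007 flags P=1 W=1 U=1 S=0
  ✓ 0x3BE18  — 3 lookups
#1 VA=0x682C05439 (r,kernel):
  [0] read 0x32 idx=26: raw=0x3F007 flags P=1 W=1 U=1 S=0
  [1] read 0x3F idx=22: raw=0x43007 flags P=1 W=1 U=1 S=0
  [2] read 0x43 idx=5: raw=0x47007 flags P=1 W=1 U=1 S=0
  ✓ 0x47439  — 3 lookups
#2 VA=0x1000007A9 (r,kernel):
  [0] read 0x32 idx=4: raw=0x4B087 flags P=1 W=1 U=1 S=1
  ✓ 0x4B7A9 (huge @L0)  — 1 lookups
#3 VA=0x580A17EAE (r,kernel):
  [0] read 0x32 idx=22: raw=0x4F007 flags P=1 W=1 U=1 S=0
  [1] read 0x4F idx=5: raw=0x53007 flags P=1 W=1 U=1 S=0
  [2] read 0x53 idx=23: raw=0x57007 flags P=1 W=1 U=1 S=0
  ✓ 0x57EAE  — 3 lookups

Access #1 PA: 0x47439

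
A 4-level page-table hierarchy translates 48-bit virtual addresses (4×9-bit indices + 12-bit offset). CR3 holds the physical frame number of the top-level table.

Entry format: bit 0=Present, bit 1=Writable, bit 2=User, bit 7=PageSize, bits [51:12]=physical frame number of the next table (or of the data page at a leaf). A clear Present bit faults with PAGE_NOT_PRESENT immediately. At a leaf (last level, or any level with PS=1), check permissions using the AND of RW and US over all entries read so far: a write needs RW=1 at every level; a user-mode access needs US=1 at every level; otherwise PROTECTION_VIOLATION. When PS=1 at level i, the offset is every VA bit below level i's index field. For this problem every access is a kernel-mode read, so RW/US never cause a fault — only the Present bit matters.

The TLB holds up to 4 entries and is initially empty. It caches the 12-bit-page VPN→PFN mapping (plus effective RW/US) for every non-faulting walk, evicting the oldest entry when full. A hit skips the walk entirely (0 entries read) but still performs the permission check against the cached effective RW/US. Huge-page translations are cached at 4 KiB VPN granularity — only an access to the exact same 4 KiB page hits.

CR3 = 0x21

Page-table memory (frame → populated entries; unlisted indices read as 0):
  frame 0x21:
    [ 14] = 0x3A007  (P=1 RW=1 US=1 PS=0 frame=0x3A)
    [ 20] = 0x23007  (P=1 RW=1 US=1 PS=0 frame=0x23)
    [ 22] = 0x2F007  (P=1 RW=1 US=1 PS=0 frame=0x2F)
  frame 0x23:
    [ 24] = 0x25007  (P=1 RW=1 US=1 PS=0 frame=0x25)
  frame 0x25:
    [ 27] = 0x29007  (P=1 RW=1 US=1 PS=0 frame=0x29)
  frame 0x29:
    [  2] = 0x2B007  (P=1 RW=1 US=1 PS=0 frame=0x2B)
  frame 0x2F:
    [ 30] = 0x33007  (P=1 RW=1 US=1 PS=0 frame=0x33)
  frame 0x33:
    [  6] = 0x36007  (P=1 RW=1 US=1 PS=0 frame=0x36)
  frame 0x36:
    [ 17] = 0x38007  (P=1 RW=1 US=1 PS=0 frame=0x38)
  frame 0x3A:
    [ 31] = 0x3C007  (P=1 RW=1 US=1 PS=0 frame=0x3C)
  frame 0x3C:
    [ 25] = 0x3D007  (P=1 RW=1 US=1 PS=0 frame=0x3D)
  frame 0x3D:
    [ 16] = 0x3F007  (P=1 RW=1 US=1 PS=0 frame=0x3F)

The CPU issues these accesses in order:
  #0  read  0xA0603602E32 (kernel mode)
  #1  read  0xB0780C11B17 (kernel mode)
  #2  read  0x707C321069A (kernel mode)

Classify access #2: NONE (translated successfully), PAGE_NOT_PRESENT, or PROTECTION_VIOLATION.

Trace:
#0 VA=0xA0603602E32 (r,kernel):
  L0 @0x21[20] → 0x23007  P=1,RW=1,US=1,PS=0
  L1 @0x23[24] → 0x25007  P=1,RW=1,US=1,PS=0
  L2 @0x25[27] → 0x29007  P=1,RW=1,US=1,PS=0
  L3 @0x29[2] → 0x2B007  P=1,RW=1,US=1,PS=0
  → PA=0x2BE32  (4 entries read)
#1 VA=0xB0780C11B17 (r,kernel):
  L0 @0x21[22] → 0x2F007  P=1,RW=1,US=1,PS=0
  L1 @0x2F[30] → 0x33007  P=1,RW=1,US=1,PS=0
  L2 @0x33[6] → 0x36007  P=1,RW=1,US=1,PS=0
  L3 @0x36[17] → 0x38007  P=1,RW=1,US=1,PS=0
  → PA=0x38B17  (4 entries read)
#2 VA=0x707C321069A (r,kernel):
  L0 @0x21[14] → 0x3A007  P=1,RW=1,US=1,PS=0
  L1 @0x3A[31] → 0x3C007  P=1,RW=1,US=1,PS=0
  L2 @0x3C[25] → 0x3D007  P=1,RW=1,US=1,PS=0
  L3 @0x3D[16] → 0x3F007  P=1,RW=1,US=1,PS=0
  → PA=0x3F69A  (4 entries read)

Access #2 fault: NONE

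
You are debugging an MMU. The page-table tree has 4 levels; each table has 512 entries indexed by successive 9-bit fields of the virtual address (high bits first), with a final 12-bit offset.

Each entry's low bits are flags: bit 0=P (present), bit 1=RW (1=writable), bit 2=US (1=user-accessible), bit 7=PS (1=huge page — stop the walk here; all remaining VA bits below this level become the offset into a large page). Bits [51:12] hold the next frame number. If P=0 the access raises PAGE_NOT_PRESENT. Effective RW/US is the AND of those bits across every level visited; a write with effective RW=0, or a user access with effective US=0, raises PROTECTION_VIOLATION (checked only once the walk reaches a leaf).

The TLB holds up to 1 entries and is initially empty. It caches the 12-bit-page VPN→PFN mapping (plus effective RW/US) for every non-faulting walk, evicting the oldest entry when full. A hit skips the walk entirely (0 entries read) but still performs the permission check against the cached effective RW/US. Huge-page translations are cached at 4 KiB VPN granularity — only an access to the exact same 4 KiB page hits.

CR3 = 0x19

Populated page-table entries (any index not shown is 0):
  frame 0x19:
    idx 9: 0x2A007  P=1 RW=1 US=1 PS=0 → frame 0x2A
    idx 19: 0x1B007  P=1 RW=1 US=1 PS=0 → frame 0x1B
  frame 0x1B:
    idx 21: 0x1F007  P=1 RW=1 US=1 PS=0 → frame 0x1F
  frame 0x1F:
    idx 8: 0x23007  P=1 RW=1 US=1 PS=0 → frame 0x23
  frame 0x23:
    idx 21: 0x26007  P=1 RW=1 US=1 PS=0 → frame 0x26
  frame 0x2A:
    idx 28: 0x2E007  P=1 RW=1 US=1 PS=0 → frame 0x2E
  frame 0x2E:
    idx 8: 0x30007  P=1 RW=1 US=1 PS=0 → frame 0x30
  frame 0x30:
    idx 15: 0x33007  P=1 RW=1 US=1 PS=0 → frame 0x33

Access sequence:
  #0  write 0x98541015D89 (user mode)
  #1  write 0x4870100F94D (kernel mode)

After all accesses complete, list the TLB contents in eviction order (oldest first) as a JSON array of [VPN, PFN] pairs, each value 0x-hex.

Trace:
#0 VA=0x98541015D89 (w,user):
  [0] read 0x19 idx=19: raw=0x1B007 flags P=1 W=1 U=1 S=0
  [1] read 0x1B idx=21: raw=0x1F007 flags P=1 W=1 U=1 S=0
  [2] read 0x1F idx=8: raw=0x23007 flags P=1 W=1 U=1 S=0
  [3] read 0x23 idx=21: raw=0x26007 flags P=1 W=1 U=1 S=0
  ✓ 0x26D89  — 4 lookups
#1 VA=0x4870100F94D (w,kernel):
  [0] read 0x19 idx=9: raw=0x2A007 flags P=1 W=1 U=1 S=0
  [1] read 0x2A idx=28: raw=0x2E007 flags P=1 W=1 U=1 S=0
  [2] read 0x2E idx=8: raw=0x30007 flags P=1 W=1 U=1 S=0
  [3] read 0x30 idx=15: raw=0x33007 flags P=1 W=1 U=1 S=0
  ✓ 0x3394D  — 4 lookups

TLB: [["0x4870100F", "0x33"]]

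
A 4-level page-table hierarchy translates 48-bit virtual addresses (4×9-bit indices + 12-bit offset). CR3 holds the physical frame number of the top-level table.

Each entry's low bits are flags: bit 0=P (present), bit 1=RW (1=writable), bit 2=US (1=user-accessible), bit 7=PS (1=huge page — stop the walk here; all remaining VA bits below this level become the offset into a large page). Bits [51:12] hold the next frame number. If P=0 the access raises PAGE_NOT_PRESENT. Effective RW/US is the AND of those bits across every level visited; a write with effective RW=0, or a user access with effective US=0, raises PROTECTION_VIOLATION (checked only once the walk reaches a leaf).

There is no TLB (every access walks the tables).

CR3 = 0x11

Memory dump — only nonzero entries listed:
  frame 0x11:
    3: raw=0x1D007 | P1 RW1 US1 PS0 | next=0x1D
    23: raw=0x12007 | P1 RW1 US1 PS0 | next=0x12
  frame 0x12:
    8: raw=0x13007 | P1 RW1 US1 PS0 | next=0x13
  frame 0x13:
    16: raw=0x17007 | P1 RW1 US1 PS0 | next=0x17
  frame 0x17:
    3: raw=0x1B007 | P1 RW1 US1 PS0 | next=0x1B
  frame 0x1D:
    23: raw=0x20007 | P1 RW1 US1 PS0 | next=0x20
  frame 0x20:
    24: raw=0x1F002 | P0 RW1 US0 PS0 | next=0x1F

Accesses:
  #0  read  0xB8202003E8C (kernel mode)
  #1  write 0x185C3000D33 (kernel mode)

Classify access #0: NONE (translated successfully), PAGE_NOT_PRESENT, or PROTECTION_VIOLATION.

Trace:
#0 VA=0xB8202003E8C (r,kernel):
  L0: frame=0x11 idx=23 entry=0x12007 [P=1 RW=1 US=1 PS=0]
  L1: frame=0x12 idx=8 entry=0x13007 [P=1 RW=1 US=1 PS=0]
  L2: frame=0x13 idx=16 entry=0x17007 [P=1 RW=1 US=1 PS=0]
  L3: frame=0x17 idx=3 entry=0x1B007 [P=1 RW=1 US=1 PS=0]
  → PA=0x1BE8C  (4 entries read)
#1 VA=0x185C3000D33 (w,kernel):
  L0: frame=0x11 idx=3 entry=0x1D007 [P=1 RW=1 US=1 PS=0]
  L1: frame=0x1D idx=23 entry=0x20007 [P=1 RW=1 US=1 PS=0]
  L2: frame=0x20 idx=24 entry=0x1F002 [P=0 RW=1 US=0 PS=0]
  → PAGE_NOT_PRESENT  (3 entries read)

Access #0 fault: NONE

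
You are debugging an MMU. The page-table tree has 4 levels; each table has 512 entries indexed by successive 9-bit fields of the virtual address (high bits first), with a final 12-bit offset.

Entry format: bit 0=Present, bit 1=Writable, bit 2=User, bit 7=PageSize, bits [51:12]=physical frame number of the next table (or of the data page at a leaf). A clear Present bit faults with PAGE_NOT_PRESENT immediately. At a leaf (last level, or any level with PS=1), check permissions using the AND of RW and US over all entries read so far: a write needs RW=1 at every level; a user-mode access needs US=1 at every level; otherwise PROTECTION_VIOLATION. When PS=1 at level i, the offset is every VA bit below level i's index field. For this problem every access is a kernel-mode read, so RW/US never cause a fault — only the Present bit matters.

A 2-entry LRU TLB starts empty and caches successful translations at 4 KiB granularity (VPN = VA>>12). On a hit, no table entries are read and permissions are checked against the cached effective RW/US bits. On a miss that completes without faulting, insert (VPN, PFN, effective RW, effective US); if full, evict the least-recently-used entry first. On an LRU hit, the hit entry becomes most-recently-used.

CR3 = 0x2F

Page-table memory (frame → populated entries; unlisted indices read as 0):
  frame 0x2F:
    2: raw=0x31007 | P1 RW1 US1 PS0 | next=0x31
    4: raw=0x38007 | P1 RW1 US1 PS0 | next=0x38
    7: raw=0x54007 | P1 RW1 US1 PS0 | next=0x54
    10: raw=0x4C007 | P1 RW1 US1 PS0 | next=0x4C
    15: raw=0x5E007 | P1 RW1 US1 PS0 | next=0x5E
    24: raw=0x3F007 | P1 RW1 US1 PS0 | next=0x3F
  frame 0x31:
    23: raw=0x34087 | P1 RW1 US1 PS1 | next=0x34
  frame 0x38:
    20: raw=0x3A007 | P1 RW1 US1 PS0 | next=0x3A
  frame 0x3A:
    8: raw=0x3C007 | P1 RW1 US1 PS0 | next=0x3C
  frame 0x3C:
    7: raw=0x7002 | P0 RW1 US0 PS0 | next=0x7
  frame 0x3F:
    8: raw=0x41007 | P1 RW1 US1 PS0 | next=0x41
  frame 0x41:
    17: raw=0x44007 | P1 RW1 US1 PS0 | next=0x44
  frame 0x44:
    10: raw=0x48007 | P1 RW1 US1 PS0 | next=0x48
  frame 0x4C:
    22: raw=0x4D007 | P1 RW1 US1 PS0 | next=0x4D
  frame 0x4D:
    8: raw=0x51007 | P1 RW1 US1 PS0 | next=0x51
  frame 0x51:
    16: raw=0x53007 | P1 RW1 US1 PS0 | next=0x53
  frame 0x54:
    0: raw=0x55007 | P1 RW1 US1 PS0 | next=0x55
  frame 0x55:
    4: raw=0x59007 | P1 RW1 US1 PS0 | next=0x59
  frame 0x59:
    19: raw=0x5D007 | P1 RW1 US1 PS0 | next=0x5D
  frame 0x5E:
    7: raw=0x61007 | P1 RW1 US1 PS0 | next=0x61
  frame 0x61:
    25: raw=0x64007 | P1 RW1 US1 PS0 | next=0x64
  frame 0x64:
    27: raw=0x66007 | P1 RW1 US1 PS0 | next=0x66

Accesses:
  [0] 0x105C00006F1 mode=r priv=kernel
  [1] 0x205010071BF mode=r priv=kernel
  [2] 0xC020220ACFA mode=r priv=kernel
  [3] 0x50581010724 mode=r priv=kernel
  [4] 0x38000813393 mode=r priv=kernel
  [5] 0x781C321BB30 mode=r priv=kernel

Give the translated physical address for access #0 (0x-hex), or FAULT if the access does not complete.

Trace:
#0 VA=0x105C00006F1 (r,kernel):
  L0: frame=0x2F idx=2 entry=0x31007 [P=1 RW=1 US=1 PS=0]
  L1: frame=0x31 idx=23 entry=0x34087 [P=1 RW=1 US=1 PS=1]
  ✓ 0x346F1 (huge @L1)  — 2 lookups
#1 VA=0x205010071BF (r,kernel):
  L0: frame=0x2F idx=4 entry=0x38007 [P=1 RW=1 US=1 PS=0]
  L1: frame=0x38 idx=20 entry=0x3A007 [P=1 RW=1 US=1 PS=0]
  L2: frame=0x3A idx=8 entry=0x3C007 [P=1 RW=1 US=1 PS=0]
  L3: frame=0x3C idx=7 entry=0x7002 [P=0 RW=1 US=0 PS=0]
  ⇒ fault: PAGE_NOT_PRESENT  — 4 lookups
#2 VA=0xC020220ACFA (r,kernel):
  L0: frame=0x2F idx=24 entry=0x3F007 [P=1 RW=1 US=1 PS=0]
  L1: frame=0x3F idx=8 entry=0x41007 [P=1 RW=1 US=1 PS=0]
  L2: frame=0x41 idx=17 entry=0x44007 [P=1 RW=1 US=1 PS=0]
  L3: frame=0x44 idx=10 entry=0x48007 [P=1 RW=1 US=1 PS=0]
  ✓ 0x48CFA  — 4 lookups
#3 VA=0x50581010724 (r,kernel):
  L0: frame=0x2F idx=10 entry=0x4C007 [P=1 RW=1 US=1 PS=0]
  L1: frame=0x4C idx=22 entry=0x4D007 [P=1 RW=1 US=1 PS=0]
  L2: frame=0x4D idx=8 entry=0x51007 [P=1 RW=1 US=1 PS=0]
  L3: frame=0x51 idx=16 entry=0x53007 [P=1 RW=1 US=1 PS=0]
  ✓ 0x53724  — 4 lookups
#4 VA=0x38000813393 (r,kernel):
  L0: frame=0x2F idx=7 entry=0x54007 [P=1 RW=1 US=1 PS=0]
  L1: frame=0x54 idx=0 entry=0x55007 [P=1 RW=1 US=1 PS=0]
  L2: frame=0x55 idx=4 entry=0x59007 [P=1 RW=1 US=1 PS=0]
  L3: frame=0x59 idx=19 entry=0x5D007 [P=1 RW=1 US=1 PS=0]
  ✓ 0x5D393  — 4 lookups
#5 VA=0x781C321BB30 (r,kernel):
  L0: frame=0x2F idx=15 entry=0x5E007 [P=1 RW=1 US=1 PS=0]
  L1: frame=0x5E idx=7 entry=0x61007 [P=1 RW=1 US=1 PS=0]
  L2: frame=0x61 idx=25 entry=0x64007 [P=1 RW=1 US=1 PS=0]
  L3: frame=0x64 idx=27 entry=0x66007 [P=1 RW=1 US=1 PS=0]
  ✓ 0x66B30  — 4 lookups

Access #0 PA: 0x346F1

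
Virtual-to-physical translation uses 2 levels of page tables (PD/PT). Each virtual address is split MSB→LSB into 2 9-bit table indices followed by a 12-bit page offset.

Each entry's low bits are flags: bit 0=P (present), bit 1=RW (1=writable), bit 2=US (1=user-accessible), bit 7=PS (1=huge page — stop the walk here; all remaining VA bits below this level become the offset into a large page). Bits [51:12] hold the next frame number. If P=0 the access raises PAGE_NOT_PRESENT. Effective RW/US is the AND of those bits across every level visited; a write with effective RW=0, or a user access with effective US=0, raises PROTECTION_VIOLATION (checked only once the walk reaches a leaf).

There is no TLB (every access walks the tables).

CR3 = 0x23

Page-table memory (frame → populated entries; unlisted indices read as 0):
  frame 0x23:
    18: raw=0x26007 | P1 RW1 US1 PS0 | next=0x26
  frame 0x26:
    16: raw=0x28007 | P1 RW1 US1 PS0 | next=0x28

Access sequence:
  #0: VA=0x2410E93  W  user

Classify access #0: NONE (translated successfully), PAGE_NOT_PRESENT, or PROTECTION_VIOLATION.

Walk each access:
#0 VA=0x2410E93 (w,user):
  lvl0: tbl 0x23, slot 18 ⇒ 0x26007 (P1/RW1/US1/PS0)
  lvl1: tbl 0x26, slot 16 ⇒ 0x28007 (P1/RW1/US1/PS0)
  ⇒ phys 0x28E93  [2 reads]

Access #0 fault: NONE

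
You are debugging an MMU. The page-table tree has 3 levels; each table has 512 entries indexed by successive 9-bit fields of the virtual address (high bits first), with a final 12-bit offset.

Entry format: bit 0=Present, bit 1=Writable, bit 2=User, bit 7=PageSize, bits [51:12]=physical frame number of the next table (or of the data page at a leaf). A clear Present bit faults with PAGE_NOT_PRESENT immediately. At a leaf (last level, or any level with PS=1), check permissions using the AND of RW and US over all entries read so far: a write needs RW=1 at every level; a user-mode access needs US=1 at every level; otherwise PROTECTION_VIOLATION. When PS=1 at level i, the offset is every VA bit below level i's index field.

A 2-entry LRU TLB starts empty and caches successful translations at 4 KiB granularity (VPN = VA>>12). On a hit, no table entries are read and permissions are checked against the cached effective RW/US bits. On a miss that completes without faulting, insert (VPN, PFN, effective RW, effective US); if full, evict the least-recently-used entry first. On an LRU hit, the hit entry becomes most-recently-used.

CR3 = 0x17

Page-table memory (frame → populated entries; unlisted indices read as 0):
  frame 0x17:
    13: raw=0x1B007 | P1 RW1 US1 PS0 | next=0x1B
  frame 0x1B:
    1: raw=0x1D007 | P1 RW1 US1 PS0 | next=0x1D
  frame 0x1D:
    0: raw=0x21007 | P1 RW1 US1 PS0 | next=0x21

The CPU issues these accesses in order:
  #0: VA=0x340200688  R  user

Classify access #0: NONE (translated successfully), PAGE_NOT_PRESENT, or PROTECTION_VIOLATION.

Walk each access:
#0 VA=0x340200688 (r,user):
  [0] read 0x17 idx=13: raw=0x1B007 flags P=1 W=1 U=1 S=0
  [1] read 0x1B idx=1: raw=0x1D007 flags P=1 W=1 U=1 S=0
  [2] read 0x1D idx=0: raw=0x21007 flags P=1 W=1 U=1 S=0
  ✓ 0x21688  — 3 lookups

Access #0 fault: NONE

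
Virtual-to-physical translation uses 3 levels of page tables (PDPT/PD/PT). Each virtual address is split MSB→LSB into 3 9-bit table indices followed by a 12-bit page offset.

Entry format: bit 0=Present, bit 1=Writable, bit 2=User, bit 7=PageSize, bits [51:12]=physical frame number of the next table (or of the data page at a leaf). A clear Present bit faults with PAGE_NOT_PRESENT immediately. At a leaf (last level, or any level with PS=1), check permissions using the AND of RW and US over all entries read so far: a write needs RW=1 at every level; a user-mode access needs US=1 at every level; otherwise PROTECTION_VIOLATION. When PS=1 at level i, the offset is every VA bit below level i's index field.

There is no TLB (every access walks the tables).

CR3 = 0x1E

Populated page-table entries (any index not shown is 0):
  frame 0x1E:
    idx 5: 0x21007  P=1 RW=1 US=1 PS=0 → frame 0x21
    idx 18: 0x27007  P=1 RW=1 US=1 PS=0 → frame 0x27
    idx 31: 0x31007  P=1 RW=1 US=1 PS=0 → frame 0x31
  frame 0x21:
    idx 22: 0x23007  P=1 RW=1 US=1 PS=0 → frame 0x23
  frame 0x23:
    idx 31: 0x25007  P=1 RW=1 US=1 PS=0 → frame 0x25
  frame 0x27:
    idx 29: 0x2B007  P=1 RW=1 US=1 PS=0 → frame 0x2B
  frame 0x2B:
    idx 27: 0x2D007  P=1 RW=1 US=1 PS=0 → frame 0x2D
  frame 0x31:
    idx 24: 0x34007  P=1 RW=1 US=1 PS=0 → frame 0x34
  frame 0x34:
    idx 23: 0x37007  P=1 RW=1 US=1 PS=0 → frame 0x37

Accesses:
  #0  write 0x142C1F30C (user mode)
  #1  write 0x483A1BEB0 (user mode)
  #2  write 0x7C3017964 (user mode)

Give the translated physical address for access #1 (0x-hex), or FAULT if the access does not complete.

Trace:
#0 VA=0x142C1F30C (w,user):
  [0] read 0x1E idx=5: raw=0x21007 flags P=1 W=1 U=1 S=0
  [1] read 0x21 idx=22: raw=0x23007 flags P=1 W=1 U=1 S=0
  [2] read 0x23 idx=31: raw=0x25007 flags P=1 W=1 U=1 S=0
  ⇒ phys 0x2530C  [3 reads]
#1 VA=0x483A1BEB0 (w,user):
  [0] read 0x1E idx=18: raw=0x27007 flags P=1 W=1 U=1 S=0
  [1] read 0x27 idx=29: raw=0x2B007 flags P=1 W=1 U=1 S=0
  [2] read 0x2B idx=27: raw=0x2D007 flags P=1 W=1 U=1 S=0
  ⇒ phys 0x2DEB0  [3 reads]
#2 VA=0x7C3017964 (w,user):
  [0] read 0x1E idx=31: raw=0x31007 flags P=1 W=1 U=1 S=0
  [1] read 0x31 idx=24: raw=0x34007 flags P=1 W=1 U=1 S=0
  [2] read 0x34 idx=23: raw=0x37007 flags P=1 W=1 U=1 S=0
  ⇒ phys 0x37964  [3 reads]

Access #1 PA: 0x2DEB0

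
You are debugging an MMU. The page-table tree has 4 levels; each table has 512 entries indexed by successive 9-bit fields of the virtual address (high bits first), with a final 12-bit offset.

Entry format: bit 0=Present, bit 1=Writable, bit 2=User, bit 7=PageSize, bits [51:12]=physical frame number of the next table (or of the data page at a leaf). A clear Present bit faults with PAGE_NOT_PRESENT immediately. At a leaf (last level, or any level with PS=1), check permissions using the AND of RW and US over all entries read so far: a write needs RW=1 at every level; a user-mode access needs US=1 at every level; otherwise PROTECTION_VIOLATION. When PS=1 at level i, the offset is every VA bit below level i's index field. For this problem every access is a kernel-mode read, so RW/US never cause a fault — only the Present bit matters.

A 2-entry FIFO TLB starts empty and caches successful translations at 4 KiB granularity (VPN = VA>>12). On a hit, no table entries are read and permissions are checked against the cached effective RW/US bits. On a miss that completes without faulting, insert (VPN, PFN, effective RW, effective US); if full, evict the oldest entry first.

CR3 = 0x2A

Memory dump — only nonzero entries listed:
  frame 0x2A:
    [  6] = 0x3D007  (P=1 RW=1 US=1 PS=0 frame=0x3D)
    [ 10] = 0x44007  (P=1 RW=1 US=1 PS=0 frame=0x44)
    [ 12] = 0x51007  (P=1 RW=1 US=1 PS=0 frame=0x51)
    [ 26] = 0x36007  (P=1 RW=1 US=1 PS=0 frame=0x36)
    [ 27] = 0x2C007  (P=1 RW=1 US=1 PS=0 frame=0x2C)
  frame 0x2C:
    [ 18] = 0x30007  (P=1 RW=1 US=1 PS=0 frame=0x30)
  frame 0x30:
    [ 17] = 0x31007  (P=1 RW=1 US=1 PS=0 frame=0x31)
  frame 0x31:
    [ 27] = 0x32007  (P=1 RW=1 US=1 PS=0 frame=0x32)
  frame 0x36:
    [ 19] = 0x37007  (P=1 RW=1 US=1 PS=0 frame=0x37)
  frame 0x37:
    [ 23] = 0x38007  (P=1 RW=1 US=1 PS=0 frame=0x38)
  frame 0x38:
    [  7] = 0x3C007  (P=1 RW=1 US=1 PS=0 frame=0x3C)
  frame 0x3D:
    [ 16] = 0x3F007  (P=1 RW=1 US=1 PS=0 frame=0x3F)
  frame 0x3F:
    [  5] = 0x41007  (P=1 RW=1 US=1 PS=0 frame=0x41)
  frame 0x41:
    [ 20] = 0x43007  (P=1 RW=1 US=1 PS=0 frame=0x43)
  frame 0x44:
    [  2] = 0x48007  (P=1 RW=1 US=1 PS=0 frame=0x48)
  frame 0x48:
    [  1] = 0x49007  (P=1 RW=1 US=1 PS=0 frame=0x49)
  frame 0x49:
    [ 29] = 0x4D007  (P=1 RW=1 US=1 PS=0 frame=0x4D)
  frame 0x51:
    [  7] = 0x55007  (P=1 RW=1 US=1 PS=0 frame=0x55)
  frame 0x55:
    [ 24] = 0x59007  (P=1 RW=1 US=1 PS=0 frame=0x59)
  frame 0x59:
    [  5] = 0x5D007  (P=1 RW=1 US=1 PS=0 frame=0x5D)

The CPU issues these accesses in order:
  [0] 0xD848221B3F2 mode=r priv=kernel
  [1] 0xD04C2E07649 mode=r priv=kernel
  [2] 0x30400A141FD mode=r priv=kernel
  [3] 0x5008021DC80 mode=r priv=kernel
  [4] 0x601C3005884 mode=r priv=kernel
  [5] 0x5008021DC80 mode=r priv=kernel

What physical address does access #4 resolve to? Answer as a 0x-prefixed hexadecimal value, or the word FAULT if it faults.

Trace:
#0 VA=0xD848221B3F2 (r,kernel):
  L0: frame=0x2A idx=27 entry=0x2C007 [P=1 RW=1 US=1 PS=0]
  L1: frame=0x2C idx=18 entry=0x30007 [P=1 RW=1 US=1 PS=0]
  L2: frame=0x30 idx=17 entry=0x31007 [P=1 RW=1 US=1 PS=0]
  L3: frame=0x31 idx=27 entry=0x32007 [P=1 RW=1 US=1 PS=0]
  ⇒ phys 0x323F2  [4 reads]
#1 VA=0xD04C2E07649 (r,kernel):
  L0: frame=0x2A idx=26 entry=0x36007 [P=1 RW=1 US=1 PS=0]
  L1: frame=0x36 idx=19 entry=0x37007 [P=1 RW=1 US=1 PS=0]
  L2: frame=0x37 idx=23 entry=0x38007 [P=1 RW=1 US=1 PS=0]
  L3: frame=0x38 idx=7 entry=0x3C007 [P=1 RW=1 US=1 PS=0]
  ⇒ phys 0x3C649  [4 reads]
#2 VA=0x30400A141FD (r,kernel):
  L0: frame=0x2A idx=6 entry=0x3D007 [P=1 RW=1 US=1 PS=0]
  L1: frame=0x3D idx=16 entry=0x3F007 [P=1 RW=1 US=1 PS=0]
  L2: frame=0x3F idx=5 entry=0x41007 [P=1 RW=1 US=1 PS=0]
  L3: frame=0x41 idx=20 entry=0x43007 [P=1 RW=1 US=1 PS=0]
  ⇒ phys 0x431FD  [4 reads]
#3 VA=0x5008021DC80 (r,kernel):
  L0: frame=0x2A idx=10 entry=0x44007 [P=1 RW=1 US=1 PS=0]
  L1: frame=0x44 idx=2 entry=0x48007 [P=1 RW=1 US=1 PS=0]
  L2: frame=0x48 idx=1 entry=0x49007 [P=1 RW=1 US=1 PS=0]
  L3: frame=0x49 idx=29 entry=0x4D007 [P=1 RW=1 US=1 PS=0]
  ⇒ phys 0x4DC80  [4 reads]
#4 VA=0x601C3005884 (r,kernel):
  L0: frame=0x2A idx=12 entry=0x51007 [P=1 RW=1 US=1 PS=0]
  L1: frame=0x51 idx=7 entry=0x55007 [P=1 RW=1 US=1 PS=0]
  L2: frame=0x55 idx=24 entry=0x59007 [P=1 RW=1 US=1 PS=0]
  L3: frame=0x59 idx=5 entry=0x5D007 [P=1 RW=1 US=1 PS=0]
  ⇒ phys 0x5D884  [4 reads]
#5 VA=0x5008021DC80 (r,kernel):
  TLB hit vpn=0x5008021D → PA=0x4DC80

Access #4 PA: 0x5D884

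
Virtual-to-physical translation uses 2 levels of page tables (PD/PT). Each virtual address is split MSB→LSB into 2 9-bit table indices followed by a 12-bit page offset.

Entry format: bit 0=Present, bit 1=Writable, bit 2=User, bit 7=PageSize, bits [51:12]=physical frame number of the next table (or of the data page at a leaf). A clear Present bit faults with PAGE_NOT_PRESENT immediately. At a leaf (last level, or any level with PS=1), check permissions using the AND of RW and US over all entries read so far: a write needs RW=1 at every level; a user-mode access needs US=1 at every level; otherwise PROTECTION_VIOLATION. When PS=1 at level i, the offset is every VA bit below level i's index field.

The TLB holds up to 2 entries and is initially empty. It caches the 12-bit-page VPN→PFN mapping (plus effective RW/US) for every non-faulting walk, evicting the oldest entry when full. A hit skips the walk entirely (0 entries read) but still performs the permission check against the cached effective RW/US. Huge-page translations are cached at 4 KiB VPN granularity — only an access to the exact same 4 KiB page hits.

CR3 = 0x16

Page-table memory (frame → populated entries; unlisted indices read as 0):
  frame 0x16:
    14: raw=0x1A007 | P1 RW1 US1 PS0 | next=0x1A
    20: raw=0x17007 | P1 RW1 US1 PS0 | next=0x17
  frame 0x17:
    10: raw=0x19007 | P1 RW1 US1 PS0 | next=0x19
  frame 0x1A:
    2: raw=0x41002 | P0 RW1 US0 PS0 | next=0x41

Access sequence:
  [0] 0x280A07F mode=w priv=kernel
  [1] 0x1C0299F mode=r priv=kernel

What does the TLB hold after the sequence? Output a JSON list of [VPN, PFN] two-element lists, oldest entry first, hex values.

Trace:
#0 VA=0x280A07F (w,kernel):
  lvl0: tbl 0x16, slot 20 ⇒ 0x17007 (P1/RW1/US1/PS0)
  lvl1: tbl 0x17, slot 10 ⇒ 0x19007 (P1/RW1/US1/PS0)
  → PA=0x1907F  (2 entries read)
#1 VA=0x1C0299F (r,kernel):
  lvl0: tbl 0x16, slot 14 ⇒ 0x1A007 (P1/RW1/US1/PS0)
  lvl1: tbl 0x1A, slot 2 ⇒ 0x41002 (P0/RW1/US0/PS0)
  → PAGE_NOT_PRESENT  (2 entries read)

TLB: [["0x280A", "0x19"]]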